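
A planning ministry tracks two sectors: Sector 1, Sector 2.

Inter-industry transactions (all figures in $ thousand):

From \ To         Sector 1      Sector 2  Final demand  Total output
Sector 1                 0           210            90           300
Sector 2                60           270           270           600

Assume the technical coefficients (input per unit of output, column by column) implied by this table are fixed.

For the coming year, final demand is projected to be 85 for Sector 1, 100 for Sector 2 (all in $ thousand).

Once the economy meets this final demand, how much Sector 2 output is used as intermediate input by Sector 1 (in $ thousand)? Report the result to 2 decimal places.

Technical coefficients a_ij = z_ij / X_j:
  a_11 = 0/300 = 0.00, a_21 = 60/300 = 0.20
  a_12 = 210/600 = 0.35, a_22 = 270/600 = 0.45
I − A =
  [   1.00    -0.35]
  [  -0.20     0.55]
det(I−A) = (1.00)(0.55) − (-0.35)(-0.20) = 0.4800
adj(I−A) = [[0.55, 0.35], [0.20, 1.00]]
(I − A)⁻¹ = adj(I−A) / det(I−A) ≈
  [   1.1458     0.7292]
  [   0.4167     2.0833]
First solve x = (I − A)⁻¹ d = adj(I−A)·d / det(I−A); in particular x_1 = (0.55·85 + 0.35·100) / 0.4800 = 81.75 / 0.4800 = 170.3125.
Intermediate flow from 2 to 1: z_21 = a_21 · x_1 = 0.20 × 81.75 / 0.4800 = 16.35 / 0.4800 ≈ 34.06.

z_21 = 34.06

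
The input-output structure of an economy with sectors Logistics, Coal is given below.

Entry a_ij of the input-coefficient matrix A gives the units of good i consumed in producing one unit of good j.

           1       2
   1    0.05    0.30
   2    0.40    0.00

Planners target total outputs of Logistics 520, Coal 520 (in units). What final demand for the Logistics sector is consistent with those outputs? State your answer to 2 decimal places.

d_1 = 338.00

I − A =
  [   0.95    -0.30]
  [  -0.40     1.00]
d = (I − A) x:
  d_1 = (+0.95)·520 + (-0.30)·520 = 338.00
  d_2 = (-0.40)·520 + (+1.00)·520 = 312.00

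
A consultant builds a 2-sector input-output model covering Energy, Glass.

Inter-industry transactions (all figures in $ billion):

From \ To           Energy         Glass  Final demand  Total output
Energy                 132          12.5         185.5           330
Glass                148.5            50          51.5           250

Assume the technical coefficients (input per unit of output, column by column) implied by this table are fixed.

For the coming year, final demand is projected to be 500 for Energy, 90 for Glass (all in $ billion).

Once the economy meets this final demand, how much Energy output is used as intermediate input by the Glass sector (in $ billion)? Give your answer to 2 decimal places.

z_EG = 30.49

Technical coefficients a_ij = z_ij / X_j:
  a_EE = 132/330 = 0.40, a_GE = 148.5/330 = 0.45
  a_EG = 12.5/250 = 0.05, a_GG = 50/250 = 0.20
I − A =
  [   0.60    -0.05]
  [  -0.45     0.80]
det(I−A) = (0.60)(0.80) − (-0.05)(-0.45) = 0.4575
adj(I−A) = [[0.80, 0.05], [0.45, 0.60]]
(I − A)⁻¹ = adj(I−A) / det(I−A) ≈
  [   1.7486     0.1093]
  [   0.9836     1.3115]
First solve x = (I − A)⁻¹ d = adj(I−A)·d / det(I−A); in particular x_G = (0.45·500 + 0.60·90) / 0.4575 = 279.00 / 0.4575 ≈ 609.8361.
Intermediate flow from E to G: z_EG = a_EG · x_G = 0.05 × 279.00 / 0.4575 = 13.95 / 0.4575 ≈ 30.49.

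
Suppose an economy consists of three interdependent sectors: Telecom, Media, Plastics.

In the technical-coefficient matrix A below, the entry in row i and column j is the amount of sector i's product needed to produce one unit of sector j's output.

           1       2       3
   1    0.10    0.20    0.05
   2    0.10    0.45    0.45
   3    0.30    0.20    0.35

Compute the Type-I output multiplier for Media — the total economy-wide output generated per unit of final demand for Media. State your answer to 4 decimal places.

I − A =
  [   0.90    -0.20    -0.05]
  [  -0.10     0.55    -0.45]
  [  -0.30    -0.20     0.65]
Cofactors of I−A, C_ij = (−1)^(i+j)·(minor ij) (rows/columns in the sector order above):
  C_11 = (0.55)(0.65) − (-0.45)(-0.20) = 0.2675
  C_12 = −[(-0.10)(0.65) − (-0.45)(-0.30)] = 0.2000
  C_13 = (-0.10)(-0.20) − (0.55)(-0.30) = 0.1850
  C_21 = −[(-0.20)(0.65) − (-0.05)(-0.20)] = 0.1400
  C_22 = (0.90)(0.65) − (-0.05)(-0.30) = 0.5700
  C_23 = −[(0.90)(-0.20) − (-0.20)(-0.30)] = 0.2400
  C_31 = (-0.20)(-0.45) − (-0.05)(0.55) = 0.1175
  C_32 = −[(0.90)(-0.45) − (-0.05)(-0.10)] = 0.4100
  C_33 = (0.90)(0.55) − (-0.20)(-0.10) = 0.4750
det(I−A) = Σ_j (I−A)_1j·C_1j = (0.90)(0.2675) + (-0.20)(0.2000) + (-0.05)(0.1850) = 0.1915
adj(I−A) = Cᵀ =
  [ 0.2675   0.1400   0.1175]
  [ 0.2000   0.5700   0.4100]
  [ 0.1850   0.2400   0.4750]
(I − A)⁻¹ = adj(I−A) / det(I−A) ≈
  [   1.39687     0.73107     0.61358]
  [   1.04439     2.97650     2.14099]
  [   0.96606     1.25326     2.48042]
The output multiplier for sector j is the column-j sum of the Leontief inverse (I − A)⁻¹ = adj(I−A) / det(I−A).
Column 2 of adj(I−A): (0.1400, 0.5700, 0.2400); det(I−A) = 0.1915.
m_2 = (0.1400 + 0.5700 + 0.2400) / 0.1915 = 0.95 / 0.1915 ≈ 4.9608.

m_2 = 4.9608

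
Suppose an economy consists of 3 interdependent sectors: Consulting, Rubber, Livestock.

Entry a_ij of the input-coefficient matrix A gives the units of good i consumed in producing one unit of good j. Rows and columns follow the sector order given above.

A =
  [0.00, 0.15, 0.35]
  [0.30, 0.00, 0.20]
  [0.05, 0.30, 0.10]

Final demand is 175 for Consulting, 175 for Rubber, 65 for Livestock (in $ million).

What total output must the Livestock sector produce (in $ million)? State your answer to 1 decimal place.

I − A =
  [   1.00    -0.15    -0.35]
  [  -0.30     1.00    -0.20]
  [  -0.05    -0.30     0.90]
Cofactors of I−A, C_ij = (−1)^(i+j)·(minor ij) (rows/columns in the sector order above):
  C_11 = (1.00)(0.90) − (-0.20)(-0.30) = 0.8400
  C_12 = −[(-0.30)(0.90) − (-0.20)(-0.05)] = 0.2800
  C_13 = (-0.30)(-0.30) − (1.00)(-0.05) = 0.1400
  C_21 = −[(-0.15)(0.90) − (-0.35)(-0.30)] = 0.2400
  C_22 = (1.00)(0.90) − (-0.35)(-0.05) = 0.8825
  C_23 = −[(1.00)(-0.30) − (-0.15)(-0.05)] = 0.3075
  C_31 = (-0.15)(-0.20) − (-0.35)(1.00) = 0.3800
  C_32 = −[(1.00)(-0.20) − (-0.35)(-0.30)] = 0.3050
  C_33 = (1.00)(1.00) − (-0.15)(-0.30) = 0.9550
det(I−A) = Σ_j (I−A)_1j·C_1j = (1.00)(0.8400) + (-0.15)(0.2800) + (-0.35)(0.1400) = 0.7490
adj(I−A) = Cᵀ =
  [ 0.8400   0.2400   0.3800]
  [ 0.2800   0.8825   0.3050]
  [ 0.1400   0.3075   0.9550]
(I − A)⁻¹ = adj(I−A) / det(I−A) ≈
  [   1.1215     0.3204     0.5073]
  [   0.3738     1.1782     0.4072]
  [   0.1869     0.4105     1.2750]
x = (I − A)⁻¹ d = adj(I−A)·d / det(I−A), with det(I−A) = 0.7490:
  x_1 = (0.8400·175 + 0.2400·175 + 0.3800·65) / 0.7490 = 213.70 / 0.7490 ≈ 285.3
  x_2 = (0.2800·175 + 0.8825·175 + 0.3050·65) / 0.7490 = 223.2625 / 0.7490 ≈ 298.1
  x_3 = (0.1400·175 + 0.3075·175 + 0.9550·65) / 0.7490 = 140.3875 / 0.7490 ≈ 187.4

x_3 = 187.4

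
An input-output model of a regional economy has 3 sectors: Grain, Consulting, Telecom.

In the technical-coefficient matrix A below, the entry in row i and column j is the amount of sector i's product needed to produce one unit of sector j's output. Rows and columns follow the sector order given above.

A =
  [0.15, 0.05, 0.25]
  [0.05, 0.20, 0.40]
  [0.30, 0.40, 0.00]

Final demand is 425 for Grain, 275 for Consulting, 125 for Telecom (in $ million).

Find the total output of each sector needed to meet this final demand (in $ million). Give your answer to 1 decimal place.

x_G = 724.2, x_C = 700.2, x_T = 622.3

I − A =
  [   0.85    -0.05    -0.25]
  [  -0.05     0.80    -0.40]
  [  -0.30    -0.40     1.00]
Cofactors of I−A, C_ij = (−1)^(i+j)·(minor ij) (rows/columns in the sector order above):
  C_11 = (0.80)(1.00) − (-0.40)(-0.40) = 0.6400
  C_12 = −[(-0.05)(1.00) − (-0.40)(-0.30)] = 0.1700
  C_13 = (-0.05)(-0.40) − (0.80)(-0.30) = 0.2600
  C_21 = −[(-0.05)(1.00) − (-0.25)(-0.40)] = 0.1500
  C_22 = (0.85)(1.00) − (-0.25)(-0.30) = 0.7750
  C_23 = −[(0.85)(-0.40) − (-0.05)(-0.30)] = 0.3550
  C_31 = (-0.05)(-0.40) − (-0.25)(0.80) = 0.2200
  C_32 = −[(0.85)(-0.40) − (-0.25)(-0.05)] = 0.3525
  C_33 = (0.85)(0.80) − (-0.05)(-0.05) = 0.6775
det(I−A) = Σ_j (I−A)_1j·C_1j = (0.85)(0.6400) + (-0.05)(0.1700) + (-0.25)(0.2600) = 0.4705
adj(I−A) = Cᵀ =
  [ 0.6400   0.1500   0.2200]
  [ 0.1700   0.7750   0.3525]
  [ 0.2600   0.3550   0.6775]
(I − A)⁻¹ = adj(I−A) / det(I−A) ≈
  [   1.3603     0.3188     0.4676]
  [   0.3613     1.6472     0.7492]
  [   0.5526     0.7545     1.4400]
x = (I − A)⁻¹ d = adj(I−A)·d / det(I−A), with det(I−A) = 0.4705:
  x_G = (0.6400·425 + 0.1500·275 + 0.2200·125) / 0.4705 = 340.75 / 0.4705 ≈ 724.2
  x_C = (0.1700·425 + 0.7750·275 + 0.3525·125) / 0.4705 = 329.4375 / 0.4705 ≈ 700.2
  x_T = (0.2600·425 + 0.3550·275 + 0.6775·125) / 0.4705 = 292.8125 / 0.4705 ≈ 622.3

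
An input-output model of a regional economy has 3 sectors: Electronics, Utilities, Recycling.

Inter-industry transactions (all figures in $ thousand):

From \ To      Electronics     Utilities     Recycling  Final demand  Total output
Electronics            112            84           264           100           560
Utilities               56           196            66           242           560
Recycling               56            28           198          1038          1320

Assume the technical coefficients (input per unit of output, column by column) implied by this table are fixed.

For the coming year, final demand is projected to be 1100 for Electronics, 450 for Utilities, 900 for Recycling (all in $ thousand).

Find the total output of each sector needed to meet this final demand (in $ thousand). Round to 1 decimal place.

Technical coefficients a_ij = z_ij / X_j:
  a_11 = 112/560 = 0.20, a_21 = 56/560 = 0.10, a_31 = 56/560 = 0.10
  a_12 = 84/560 = 0.15, a_22 = 196/560 = 0.35, a_32 = 28/560 = 0.05
  a_13 = 264/1320 = 0.20, a_23 = 66/1320 = 0.05, a_33 = 198/1320 = 0.15
I − A =
  [   0.80    -0.15    -0.20]
  [  -0.10     0.65    -0.05]
  [  -0.10    -0.05     0.85]
Cofactors of I−A, C_ij = (−1)^(i+j)·(minor ij) (rows/columns in the sector order above):
  C_11 = (0.65)(0.85) − (-0.05)(-0.05) = 0.5500
  C_12 = −[(-0.10)(0.85) − (-0.05)(-0.10)] = 0.0900
  C_13 = (-0.10)(-0.05) − (0.65)(-0.10) = 0.0700
  C_21 = −[(-0.15)(0.85) − (-0.20)(-0.05)] = 0.1375
  C_22 = (0.80)(0.85) − (-0.20)(-0.10) = 0.6600
  C_23 = −[(0.80)(-0.05) − (-0.15)(-0.10)] = 0.0550
  C_31 = (-0.15)(-0.05) − (-0.20)(0.65) = 0.1375
  C_32 = −[(0.80)(-0.05) − (-0.20)(-0.10)] = 0.0600
  C_33 = (0.80)(0.65) − (-0.15)(-0.10) = 0.5050
det(I−A) = Σ_j (I−A)_1j·C_1j = (0.80)(0.5500) + (-0.15)(0.0900) + (-0.20)(0.0700) = 0.4125
adj(I−A) = Cᵀ =
  [ 0.5500   0.1375   0.1375]
  [ 0.0900   0.6600   0.0600]
  [ 0.0700   0.0550   0.5050]
(I − A)⁻¹ = adj(I−A) / det(I−A) ≈
  [   1.3333     0.3333     0.3333]
  [   0.2182     1.6000     0.1455]
  [   0.1697     0.1333     1.2242]
x = (I − A)⁻¹ d = adj(I−A)·d / det(I−A), with det(I−A) = 0.4125:
  x_1 = (0.5500·1100 + 0.1375·450 + 0.1375·900) / 0.4125 = 790.625 / 0.4125 ≈ 1916.7
  x_2 = (0.0900·1100 + 0.6600·450 + 0.0600·900) / 0.4125 = 450.00 / 0.4125 ≈ 1090.9
  x_3 = (0.0700·1100 + 0.0550·450 + 0.5050·900) / 0.4125 = 556.25 / 0.4125 ≈ 1348.5

x_1 = 1916.7, x_2 = 1090.9, x_3 = 1348.5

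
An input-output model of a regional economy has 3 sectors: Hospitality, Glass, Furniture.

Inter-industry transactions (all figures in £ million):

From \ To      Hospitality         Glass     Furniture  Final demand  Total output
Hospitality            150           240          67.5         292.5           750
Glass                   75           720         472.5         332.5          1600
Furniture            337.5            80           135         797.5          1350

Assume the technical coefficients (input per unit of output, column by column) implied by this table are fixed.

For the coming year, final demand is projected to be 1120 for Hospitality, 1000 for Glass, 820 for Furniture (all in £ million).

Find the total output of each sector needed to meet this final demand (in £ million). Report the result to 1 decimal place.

x_H = 2220.9, x_G = 3637.0, x_F = 2223.6

Technical coefficients a_ij = z_ij / X_j:
  a_HH = 150/750 = 0.20, a_GH = 75/750 = 0.10, a_FH = 337.5/750 = 0.45
  a_HG = 240/1600 = 0.15, a_GG = 720/1600 = 0.45, a_FG = 80/1600 = 0.05
  a_HF = 67.5/1350 = 0.05, a_GF = 472.5/1350 = 0.35, a_FF = 135/1350 = 0.10
I − A =
  [   0.80    -0.15    -0.05]
  [  -0.10     0.55    -0.35]
  [  -0.45    -0.05     0.90]
Cofactors of I−A, C_ij = (−1)^(i+j)·(minor ij) (rows/columns in the sector order above):
  C_11 = (0.55)(0.90) − (-0.35)(-0.05) = 0.4775
  C_12 = −[(-0.10)(0.90) − (-0.35)(-0.45)] = 0.2475
  C_13 = (-0.10)(-0.05) − (0.55)(-0.45) = 0.2525
  C_21 = −[(-0.15)(0.90) − (-0.05)(-0.05)] = 0.1375
  C_22 = (0.80)(0.90) − (-0.05)(-0.45) = 0.6975
  C_23 = −[(0.80)(-0.05) − (-0.15)(-0.45)] = 0.1075
  C_31 = (-0.15)(-0.35) − (-0.05)(0.55) = 0.0800
  C_32 = −[(0.80)(-0.35) − (-0.05)(-0.10)] = 0.2850
  C_33 = (0.80)(0.55) − (-0.15)(-0.10) = 0.4250
det(I−A) = Σ_j (I−A)_1j·C_1j = (0.80)(0.4775) + (-0.15)(0.2475) + (-0.05)(0.2525) = 0.33225
adj(I−A) = Cᵀ =
  [ 0.4775   0.1375   0.0800]
  [ 0.2475   0.6975   0.2850]
  [ 0.2525   0.1075   0.4250]
(I − A)⁻¹ = adj(I−A) / det(I−A) ≈
  [   1.4372     0.4138     0.2408]
  [   0.7449     2.0993     0.8578]
  [   0.7600     0.3236     1.2792]
x = (I − A)⁻¹ d = adj(I−A)·d / det(I−A), with det(I−A) = 0.33225:
  x_H = (0.4775·1120 + 0.1375·1000 + 0.0800·820) / 0.33225 = 737.90 / 0.33225 ≈ 2220.9
  x_G = (0.2475·1120 + 0.6975·1000 + 0.2850·820) / 0.33225 = 1208.40 / 0.33225 ≈ 3637.0
  x_F = (0.2525·1120 + 0.1075·1000 + 0.4250·820) / 0.33225 = 738.80 / 0.33225 ≈ 2223.6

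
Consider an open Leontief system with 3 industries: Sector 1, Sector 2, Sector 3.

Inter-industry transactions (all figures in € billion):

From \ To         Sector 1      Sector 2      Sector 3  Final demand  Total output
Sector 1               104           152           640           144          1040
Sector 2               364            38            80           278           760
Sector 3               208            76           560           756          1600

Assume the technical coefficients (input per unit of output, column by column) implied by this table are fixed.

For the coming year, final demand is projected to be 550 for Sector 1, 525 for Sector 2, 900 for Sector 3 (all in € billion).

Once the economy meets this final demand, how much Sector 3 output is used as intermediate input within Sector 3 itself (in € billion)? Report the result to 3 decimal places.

Technical coefficients a_ij = z_ij / X_j:
  a_11 = 104/1040 = 0.10, a_21 = 364/1040 = 0.35, a_31 = 208/1040 = 0.20
  a_12 = 152/760 = 0.20, a_22 = 38/760 = 0.05, a_32 = 76/760 = 0.10
  a_13 = 640/1600 = 0.40, a_23 = 80/1600 = 0.05, a_33 = 560/1600 = 0.35
I − A =
  [   0.90    -0.20    -0.40]
  [  -0.35     0.95    -0.05]
  [  -0.20    -0.10     0.65]
Cofactors of I−A, C_ij = (−1)^(i+j)·(minor ij) (rows/columns in the sector order above):
  C_11 = (0.95)(0.65) − (-0.05)(-0.10) = 0.6125
  C_12 = −[(-0.35)(0.65) − (-0.05)(-0.20)] = 0.2375
  C_13 = (-0.35)(-0.10) − (0.95)(-0.20) = 0.2250
  C_21 = −[(-0.20)(0.65) − (-0.40)(-0.10)] = 0.1700
  C_22 = (0.90)(0.65) − (-0.40)(-0.20) = 0.5050
  C_23 = −[(0.90)(-0.10) − (-0.20)(-0.20)] = 0.1300
  C_31 = (-0.20)(-0.05) − (-0.40)(0.95) = 0.3900
  C_32 = −[(0.90)(-0.05) − (-0.40)(-0.35)] = 0.1850
  C_33 = (0.90)(0.95) − (-0.20)(-0.35) = 0.7850
det(I−A) = Σ_j (I−A)_1j·C_1j = (0.90)(0.6125) + (-0.20)(0.2375) + (-0.40)(0.2250) = 0.41375
adj(I−A) = Cᵀ =
  [ 0.6125   0.1700   0.3900]
  [ 0.2375   0.5050   0.1850]
  [ 0.2250   0.1300   0.7850]
(I − A)⁻¹ = adj(I−A) / det(I−A) ≈
  [   1.4804     0.4109     0.9426]
  [   0.5740     1.2205     0.4471]
  [   0.5438     0.3142     1.8973]
First solve x = (I − A)⁻¹ d = adj(I−A)·d / det(I−A); in particular x_3 = (0.2250·550 + 0.1300·525 + 0.7850·900) / 0.41375 = 898.50 / 0.41375 ≈ 2171.60121.
Intermediate flow from 3 to 3: z_33 = a_33 · x_3 = 0.35 × 898.50 / 0.41375 = 314.475 / 0.41375 ≈ 760.060.

z_33 = 760.060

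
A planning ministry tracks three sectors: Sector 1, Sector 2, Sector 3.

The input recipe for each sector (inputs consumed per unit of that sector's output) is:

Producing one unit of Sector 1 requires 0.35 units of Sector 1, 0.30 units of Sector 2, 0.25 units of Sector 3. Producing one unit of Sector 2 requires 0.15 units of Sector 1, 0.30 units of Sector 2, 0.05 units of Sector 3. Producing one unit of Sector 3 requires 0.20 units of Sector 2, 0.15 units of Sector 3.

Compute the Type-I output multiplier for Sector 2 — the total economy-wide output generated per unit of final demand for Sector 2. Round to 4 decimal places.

I − A =
  [   0.65    -0.15     0.00]
  [  -0.30     0.70    -0.20]
  [  -0.25    -0.05     0.85]
Cofactors of I−A, C_ij = (−1)^(i+j)·(minor ij) (rows/columns in the sector order above):
  C_11 = (0.70)(0.85) − (-0.20)(-0.05) = 0.5850
  C_12 = −[(-0.30)(0.85) − (-0.20)(-0.25)] = 0.3050
  C_13 = (-0.30)(-0.05) − (0.70)(-0.25) = 0.1900
  C_21 = −[(-0.15)(0.85) − (0.00)(-0.05)] = 0.1275
  C_22 = (0.65)(0.85) − (0.00)(-0.25) = 0.5525
  C_23 = −[(0.65)(-0.05) − (-0.15)(-0.25)] = 0.0700
  C_31 = (-0.15)(-0.20) − (0.00)(0.70) = 0.0300
  C_32 = −[(0.65)(-0.20) − (0.00)(-0.30)] = 0.1300
  C_33 = (0.65)(0.70) − (-0.15)(-0.30) = 0.4100
det(I−A) = Σ_j (I−A)_1j·C_1j = (0.65)(0.5850) + (-0.15)(0.3050) + (0.00)(0.1900) = 0.3345
adj(I−A) = Cᵀ =
  [ 0.5850   0.1275   0.0300]
  [ 0.3050   0.5525   0.1300]
  [ 0.1900   0.0700   0.4100]
(I − A)⁻¹ = adj(I−A) / det(I−A) ≈
  [   1.74888     0.38117     0.08969]
  [   0.91181     1.65172     0.38864]
  [   0.56801     0.20927     1.22571]
The output multiplier for sector j is the column-j sum of the Leontief inverse (I − A)⁻¹ = adj(I−A) / det(I−A).
Column 2 of adj(I−A): (0.1275, 0.5525, 0.0700); det(I−A) = 0.3345.
m_2 = (0.1275 + 0.5525 + 0.0700) / 0.3345 = 0.75 / 0.3345 ≈ 2.2422.

m_2 = 2.2422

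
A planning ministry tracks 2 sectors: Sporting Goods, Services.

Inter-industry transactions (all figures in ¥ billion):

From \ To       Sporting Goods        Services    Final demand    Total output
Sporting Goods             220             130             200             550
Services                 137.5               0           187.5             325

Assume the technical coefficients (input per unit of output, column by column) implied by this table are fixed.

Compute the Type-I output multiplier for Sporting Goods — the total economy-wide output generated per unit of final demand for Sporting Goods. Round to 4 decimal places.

m_1 = 2.5000

Technical coefficients a_ij = z_ij / X_j:
  a_11 = 220/550 = 0.40, a_21 = 137.5/550 = 0.25
  a_12 = 130/325 = 0.40, a_22 = 0/325 = 0.00
I − A =
  [   0.60    -0.40]
  [  -0.25     1.00]
det(I−A) = (0.60)(1.00) − (-0.40)(-0.25) = 0.5000
adj(I−A) = [[1.00, 0.40], [0.25, 0.60]]
(I − A)⁻¹ = adj(I−A) / det(I−A) ≈
  [   2.00000     0.80000]
  [   0.50000     1.20000]
The output multiplier for sector j is the column-j sum of the Leontief inverse (I − A)⁻¹ = adj(I−A) / det(I−A).
Column 1 of adj(I−A): (1.00, 0.25); det(I−A) = 0.5000.
m_1 = (1.00 + 0.25) / 0.5000 = 1.25 / 0.5000 = 2.5000.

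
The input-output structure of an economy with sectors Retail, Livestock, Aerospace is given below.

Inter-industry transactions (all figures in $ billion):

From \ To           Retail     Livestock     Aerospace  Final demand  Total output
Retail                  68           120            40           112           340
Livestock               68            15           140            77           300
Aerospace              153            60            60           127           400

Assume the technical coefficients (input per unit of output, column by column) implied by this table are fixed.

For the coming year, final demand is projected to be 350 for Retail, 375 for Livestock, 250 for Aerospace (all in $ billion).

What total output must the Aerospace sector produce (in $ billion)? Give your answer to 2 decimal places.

Technical coefficients a_ij = z_ij / X_j:
  a_11 = 68/340 = 0.20, a_21 = 68/340 = 0.20, a_31 = 153/340 = 0.45
  a_12 = 120/300 = 0.40, a_22 = 15/300 = 0.05, a_32 = 60/300 = 0.20
  a_13 = 40/400 = 0.10, a_23 = 140/400 = 0.35, a_33 = 60/400 = 0.15
I − A =
  [   0.80    -0.40    -0.10]
  [  -0.20     0.95    -0.35]
  [  -0.45    -0.20     0.85]
Cofactors of I−A, C_ij = (−1)^(i+j)·(minor ij) (rows/columns in the sector order above):
  C_11 = (0.95)(0.85) − (-0.35)(-0.20) = 0.7375
  C_12 = −[(-0.20)(0.85) − (-0.35)(-0.45)] = 0.3275
  C_13 = (-0.20)(-0.20) − (0.95)(-0.45) = 0.4675
  C_21 = −[(-0.40)(0.85) − (-0.10)(-0.20)] = 0.3600
  C_22 = (0.80)(0.85) − (-0.10)(-0.45) = 0.6350
  C_23 = −[(0.80)(-0.20) − (-0.40)(-0.45)] = 0.3400
  C_31 = (-0.40)(-0.35) − (-0.10)(0.95) = 0.2350
  C_32 = −[(0.80)(-0.35) − (-0.10)(-0.20)] = 0.3000
  C_33 = (0.80)(0.95) − (-0.40)(-0.20) = 0.6800
det(I−A) = Σ_j (I−A)_1j·C_1j = (0.80)(0.7375) + (-0.40)(0.3275) + (-0.10)(0.4675) = 0.41225
adj(I−A) = Cᵀ =
  [ 0.7375   0.3600   0.2350]
  [ 0.3275   0.6350   0.3000]
  [ 0.4675   0.3400   0.6800]
(I − A)⁻¹ = adj(I−A) / det(I−A) ≈
  [   1.7890     0.8733     0.5700]
  [   0.7944     1.5403     0.7277]
  [   1.1340     0.8247     1.6495]
x = (I − A)⁻¹ d = adj(I−A)·d / det(I−A), with det(I−A) = 0.41225:
  x_1 = (0.7375·350 + 0.3600·375 + 0.2350·250) / 0.41225 = 451.875 / 0.41225 ≈ 1096.12
  x_2 = (0.3275·350 + 0.6350·375 + 0.3000·250) / 0.41225 = 427.75 / 0.41225 ≈ 1037.60
  x_3 = (0.4675·350 + 0.3400·375 + 0.6800·250) / 0.41225 = 461.125 / 0.41225 ≈ 1118.56

x_3 = 1118.56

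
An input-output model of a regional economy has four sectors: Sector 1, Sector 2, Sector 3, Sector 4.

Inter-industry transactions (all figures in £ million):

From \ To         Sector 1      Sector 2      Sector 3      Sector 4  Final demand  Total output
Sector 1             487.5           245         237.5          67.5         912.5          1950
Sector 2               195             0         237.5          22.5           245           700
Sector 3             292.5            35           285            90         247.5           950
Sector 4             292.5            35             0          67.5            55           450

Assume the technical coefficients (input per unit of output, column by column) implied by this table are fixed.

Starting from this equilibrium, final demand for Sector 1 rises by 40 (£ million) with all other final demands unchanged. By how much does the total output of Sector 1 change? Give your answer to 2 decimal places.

Δx_1 = 67.91

Technical coefficients a_ij = z_ij / X_j:
  a_11 = 487.5/1950 = 0.25, a_21 = 195/1950 = 0.10, a_31 = 292.5/1950 = 0.15, a_41 = 292.5/1950 = 0.15
  a_12 = 245/700 = 0.35, a_22 = 0/700 = 0.00, a_32 = 35/700 = 0.05, a_42 = 35/700 = 0.05
  a_13 = 237.5/950 = 0.25, a_23 = 237.5/950 = 0.25, a_33 = 285/950 = 0.30, a_43 = 0/950 = 0.00
  a_14 = 67.5/450 = 0.15, a_24 = 22.5/450 = 0.05, a_34 = 90/450 = 0.20, a_44 = 67.5/450 = 0.15
I − A =
  [   0.75    -0.35    -0.25    -0.15]
  [  -0.10     1.00    -0.25    -0.05]
  [  -0.15    -0.05     0.70    -0.20]
  [  -0.15    -0.05     0.00     0.85]
Compute the cofactors C_ij = (−1)^(i+j)·(3×3 minor ij) of I−A; the adjugate is their transpose:
adj(I−A) = Cᵀ =
  [ 0.580125   0.226625   0.288125   0.183500]
  [ 0.104125   0.391125   0.176875   0.083000]
  [ 0.162750   0.094500   0.580000   0.170750]
  [ 0.108500   0.063000   0.061250   0.439250]
det(I−A) = Σ_j (I−A)_1j·C_1j = (0.75)(0.580125) + (-0.35)(0.104125) + (-0.25)(0.162750) + (-0.15)(0.108500) = 0.3416875
(I − A)⁻¹ = adj(I−A) / det(I−A) ≈
  [   1.6978     0.6633     0.8432     0.5370]
  [   0.3047     1.1447     0.5177     0.2429]
  [   0.4763     0.2766     1.6975     0.4997]
  [   0.3175     0.1844     0.1793     1.2855]
Δx = (I − A)⁻¹ Δd with Δd having +40 in the Sector 1 component and 0 elsewhere.
So Δx_1 = L_11 · (+40), where L_11 = adj(I−A)_11 / det(I−A) = 0.580125 / 0.3416875.
Δx_1 = 0.580125 × (+40) / 0.3416875 = 23.205 / 0.3416875 ≈ 67.91.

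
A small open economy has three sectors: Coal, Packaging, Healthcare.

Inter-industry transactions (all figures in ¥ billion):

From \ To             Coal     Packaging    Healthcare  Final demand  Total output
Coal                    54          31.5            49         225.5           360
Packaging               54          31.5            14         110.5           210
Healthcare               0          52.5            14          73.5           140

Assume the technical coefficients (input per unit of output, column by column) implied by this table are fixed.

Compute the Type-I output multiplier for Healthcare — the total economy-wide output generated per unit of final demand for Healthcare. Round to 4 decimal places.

m_3 = 1.9307

Technical coefficients a_ij = z_ij / X_j:
  a_11 = 54/360 = 0.15, a_21 = 54/360 = 0.15, a_31 = 0/360 = 0.00
  a_12 = 31.5/210 = 0.15, a_22 = 31.5/210 = 0.15, a_32 = 52.5/210 = 0.25
  a_13 = 49/140 = 0.35, a_23 = 14/140 = 0.10, a_33 = 14/140 = 0.10
I − A =
  [   0.85    -0.15    -0.35]
  [  -0.15     0.85    -0.10]
  [   0.00    -0.25     0.90]
Cofactors of I−A, C_ij = (−1)^(i+j)·(minor ij) (rows/columns in the sector order above):
  C_11 = (0.85)(0.90) − (-0.10)(-0.25) = 0.7400
  C_12 = −[(-0.15)(0.90) − (-0.10)(0.00)] = 0.1350
  C_13 = (-0.15)(-0.25) − (0.85)(0.00) = 0.0375
  C_21 = −[(-0.15)(0.90) − (-0.35)(-0.25)] = 0.2225
  C_22 = (0.85)(0.90) − (-0.35)(0.00) = 0.7650
  C_23 = −[(0.85)(-0.25) − (-0.15)(0.00)] = 0.2125
  C_31 = (-0.15)(-0.10) − (-0.35)(0.85) = 0.3125
  C_32 = −[(0.85)(-0.10) − (-0.35)(-0.15)] = 0.1375
  C_33 = (0.85)(0.85) − (-0.15)(-0.15) = 0.7000
det(I−A) = Σ_j (I−A)_1j·C_1j = (0.85)(0.7400) + (-0.15)(0.1350) + (-0.35)(0.0375) = 0.595625
adj(I−A) = Cᵀ =
  [ 0.7400   0.2225   0.3125]
  [ 0.1350   0.7650   0.1375]
  [ 0.0375   0.2125   0.7000]
(I − A)⁻¹ = adj(I−A) / det(I−A) ≈
  [   1.24239     0.37356     0.52466]
  [   0.22665     1.28437     0.23085]
  [   0.06296     0.35677     1.17524]
The output multiplier for sector j is the column-j sum of the Leontief inverse (I − A)⁻¹ = adj(I−A) / det(I−A).
Column 3 of adj(I−A): (0.3125, 0.1375, 0.7000); det(I−A) = 0.595625.
m_3 = (0.3125 + 0.1375 + 0.7000) / 0.595625 = 1.15 / 0.595625 ≈ 1.9307.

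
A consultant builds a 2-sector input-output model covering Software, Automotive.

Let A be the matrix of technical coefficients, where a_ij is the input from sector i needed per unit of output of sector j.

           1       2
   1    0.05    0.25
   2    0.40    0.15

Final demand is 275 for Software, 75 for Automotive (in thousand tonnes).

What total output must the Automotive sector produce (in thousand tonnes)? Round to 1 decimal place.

x_2 = 256.2

I − A =
  [   0.95    -0.25]
  [  -0.40     0.85]
det(I−A) = (0.95)(0.85) − (-0.25)(-0.40) = 0.7075
adj(I−A) = [[0.85, 0.25], [0.40, 0.95]]
(I − A)⁻¹ = adj(I−A) / det(I−A) ≈
  [   1.2014     0.3534]
  [   0.5654     1.3428]
x = (I − A)⁻¹ d = adj(I−A)·d / det(I−A), with det(I−A) = 0.7075:
  x_1 = (0.85·275 + 0.25·75) / 0.7075 = 252.50 / 0.7075 ≈ 356.9
  x_2 = (0.40·275 + 0.95·75) / 0.7075 = 181.25 / 0.7075 ≈ 256.2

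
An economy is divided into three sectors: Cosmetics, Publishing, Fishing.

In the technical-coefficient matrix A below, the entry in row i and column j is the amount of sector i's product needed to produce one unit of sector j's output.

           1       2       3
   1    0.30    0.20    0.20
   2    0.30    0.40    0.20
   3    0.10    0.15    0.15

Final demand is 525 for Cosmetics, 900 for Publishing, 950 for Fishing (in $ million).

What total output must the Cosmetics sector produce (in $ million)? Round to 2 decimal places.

x_1 = 2246.15

I − A =
  [   0.70    -0.20    -0.20]
  [  -0.30     0.60    -0.20]
  [  -0.10    -0.15     0.85]
Cofactors of I−A, C_ij = (−1)^(i+j)·(minor ij) (rows/columns in the sector order above):
  C_11 = (0.60)(0.85) − (-0.20)(-0.15) = 0.4800
  C_12 = −[(-0.30)(0.85) − (-0.20)(-0.10)] = 0.2750
  C_13 = (-0.30)(-0.15) − (0.60)(-0.10) = 0.1050
  C_21 = −[(-0.20)(0.85) − (-0.20)(-0.15)] = 0.2000
  C_22 = (0.70)(0.85) − (-0.20)(-0.10) = 0.5750
  C_23 = −[(0.70)(-0.15) − (-0.20)(-0.10)] = 0.1250
  C_31 = (-0.20)(-0.20) − (-0.20)(0.60) = 0.1600
  C_32 = −[(0.70)(-0.20) − (-0.20)(-0.30)] = 0.2000
  C_33 = (0.70)(0.60) − (-0.20)(-0.30) = 0.3600
det(I−A) = Σ_j (I−A)_1j·C_1j = (0.70)(0.4800) + (-0.20)(0.2750) + (-0.20)(0.1050) = 0.2600
adj(I−A) = Cᵀ =
  [ 0.4800   0.2000   0.1600]
  [ 0.2750   0.5750   0.2000]
  [ 0.1050   0.1250   0.3600]
(I − A)⁻¹ = adj(I−A) / det(I−A) ≈
  [   1.8462     0.7692     0.6154]
  [   1.0577     2.2115     0.7692]
  [   0.4038     0.4808     1.3846]
x = (I − A)⁻¹ d = adj(I−A)·d / det(I−A), with det(I−A) = 0.2600:
  x_1 = (0.4800·525 + 0.2000·900 + 0.1600·950) / 0.2600 = 584.00 / 0.2600 ≈ 2246.15
  x_2 = (0.2750·525 + 0.5750·900 + 0.2000·950) / 0.2600 = 851.875 / 0.2600 ≈ 3276.44
  x_3 = (0.1050·525 + 0.1250·900 + 0.3600·950) / 0.2600 = 509.625 / 0.2600 ≈ 1960.10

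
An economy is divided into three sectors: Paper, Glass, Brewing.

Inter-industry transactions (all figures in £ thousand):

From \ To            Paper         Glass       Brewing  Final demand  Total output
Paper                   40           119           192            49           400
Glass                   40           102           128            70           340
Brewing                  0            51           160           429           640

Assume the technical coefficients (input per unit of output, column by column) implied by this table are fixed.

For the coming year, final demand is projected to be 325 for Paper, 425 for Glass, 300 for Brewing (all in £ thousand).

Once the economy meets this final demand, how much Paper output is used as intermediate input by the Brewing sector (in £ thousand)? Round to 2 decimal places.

z_PB = 174.14

Technical coefficients a_ij = z_ij / X_j:
  a_PP = 40/400 = 0.10, a_GP = 40/400 = 0.10, a_BP = 0/400 = 0.00
  a_PG = 119/340 = 0.35, a_GG = 102/340 = 0.30, a_BG = 51/340 = 0.15
  a_PB = 192/640 = 0.30, a_GB = 128/640 = 0.20, a_BB = 160/640 = 0.25
I − A =
  [   0.90    -0.35    -0.30]
  [  -0.10     0.70    -0.20]
  [   0.00    -0.15     0.75]
Cofactors of I−A, C_ij = (−1)^(i+j)·(minor ij) (rows/columns in the sector order above):
  C_11 = (0.70)(0.75) − (-0.20)(-0.15) = 0.4950
  C_12 = −[(-0.10)(0.75) − (-0.20)(0.00)] = 0.0750
  C_13 = (-0.10)(-0.15) − (0.70)(0.00) = 0.0150
  C_21 = −[(-0.35)(0.75) − (-0.30)(-0.15)] = 0.3075
  C_22 = (0.90)(0.75) − (-0.30)(0.00) = 0.6750
  C_23 = −[(0.90)(-0.15) − (-0.35)(0.00)] = 0.1350
  C_31 = (-0.35)(-0.20) − (-0.30)(0.70) = 0.2800
  C_32 = −[(0.90)(-0.20) − (-0.30)(-0.10)] = 0.2100
  C_33 = (0.90)(0.70) − (-0.35)(-0.10) = 0.5950
det(I−A) = Σ_j (I−A)_1j·C_1j = (0.90)(0.4950) + (-0.35)(0.0750) + (-0.30)(0.0150) = 0.41475
adj(I−A) = Cᵀ =
  [ 0.4950   0.3075   0.2800]
  [ 0.0750   0.6750   0.2100]
  [ 0.0150   0.1350   0.5950]
(I − A)⁻¹ = adj(I−A) / det(I−A) ≈
  [   1.1935     0.7414     0.6751]
  [   0.1808     1.6275     0.5063]
  [   0.0362     0.3255     1.4346]
First solve x = (I − A)⁻¹ d = adj(I−A)·d / det(I−A); in particular x_B = (0.0150·325 + 0.1350·425 + 0.5950·300) / 0.41475 = 240.75 / 0.41475 ≈ 580.4702.
Intermediate flow from P to B: z_PB = a_PB · x_B = 0.30 × 240.75 / 0.41475 = 72.225 / 0.41475 ≈ 174.14.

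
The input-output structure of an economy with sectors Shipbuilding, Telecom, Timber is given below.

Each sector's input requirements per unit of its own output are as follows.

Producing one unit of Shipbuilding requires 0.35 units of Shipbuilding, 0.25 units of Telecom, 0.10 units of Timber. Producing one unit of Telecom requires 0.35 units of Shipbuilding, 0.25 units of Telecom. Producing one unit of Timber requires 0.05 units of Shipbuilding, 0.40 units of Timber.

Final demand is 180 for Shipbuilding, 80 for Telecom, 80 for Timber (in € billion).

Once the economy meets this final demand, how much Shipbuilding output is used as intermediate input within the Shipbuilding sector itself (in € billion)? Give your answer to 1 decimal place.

z_11 = 149.3

I − A =
  [   0.65    -0.35    -0.05]
  [  -0.25     0.75     0.00]
  [  -0.10     0.00     0.60]
Cofactors of I−A, C_ij = (−1)^(i+j)·(minor ij) (rows/columns in the sector order above):
  C_11 = (0.75)(0.60) − (0.00)(0.00) = 0.4500
  C_12 = −[(-0.25)(0.60) − (0.00)(-0.10)] = 0.1500
  C_13 = (-0.25)(0.00) − (0.75)(-0.10) = 0.0750
  C_21 = −[(-0.35)(0.60) − (-0.05)(0.00)] = 0.2100
  C_22 = (0.65)(0.60) − (-0.05)(-0.10) = 0.3850
  C_23 = −[(0.65)(0.00) − (-0.35)(-0.10)] = 0.0350
  C_31 = (-0.35)(0.00) − (-0.05)(0.75) = 0.0375
  C_32 = −[(0.65)(0.00) − (-0.05)(-0.25)] = 0.0125
  C_33 = (0.65)(0.75) − (-0.35)(-0.25) = 0.4000
det(I−A) = Σ_j (I−A)_1j·C_1j = (0.65)(0.4500) + (-0.35)(0.1500) + (-0.05)(0.0750) = 0.23625
adj(I−A) = Cᵀ =
  [ 0.4500   0.2100   0.0375]
  [ 0.1500   0.3850   0.0125]
  [ 0.0750   0.0350   0.4000]
(I − A)⁻¹ = adj(I−A) / det(I−A) ≈
  [   1.9048     0.8889     0.1587]
  [   0.6349     1.6296     0.0529]
  [   0.3175     0.1481     1.6931]
First solve x = (I − A)⁻¹ d = adj(I−A)·d / det(I−A); in particular x_1 = (0.4500·180 + 0.2100·80 + 0.0375·80) / 0.23625 = 100.80 / 0.23625 ≈ 426.667.
Intermediate flow from 1 to 1: z_11 = a_11 · x_1 = 0.35 × 100.80 / 0.23625 = 35.28 / 0.23625 ≈ 149.3.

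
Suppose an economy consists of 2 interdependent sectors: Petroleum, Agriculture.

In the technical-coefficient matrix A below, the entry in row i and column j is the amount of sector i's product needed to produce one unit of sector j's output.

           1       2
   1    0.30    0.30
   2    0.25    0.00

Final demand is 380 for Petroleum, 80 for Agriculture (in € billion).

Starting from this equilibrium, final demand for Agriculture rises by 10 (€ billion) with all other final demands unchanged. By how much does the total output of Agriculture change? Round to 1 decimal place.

I − A =
  [   0.70    -0.30]
  [  -0.25     1.00]
det(I−A) = (0.70)(1.00) − (-0.30)(-0.25) = 0.6250
adj(I−A) = [[1.00, 0.30], [0.25, 0.70]]
(I − A)⁻¹ = adj(I−A) / det(I−A) ≈
  [   1.6000     0.4800]
  [   0.4000     1.1200]
Δx = (I − A)⁻¹ Δd with Δd having +10 in the Agriculture component and 0 elsewhere.
So Δx_2 = L_22 · (+10), where L_22 = adj(I−A)_22 / det(I−A) = 0.70 / 0.6250.
Δx_2 = 0.70 × (+10) / 0.6250 = 7.00 / 0.6250 = 11.2.

Δx_2 = 11.2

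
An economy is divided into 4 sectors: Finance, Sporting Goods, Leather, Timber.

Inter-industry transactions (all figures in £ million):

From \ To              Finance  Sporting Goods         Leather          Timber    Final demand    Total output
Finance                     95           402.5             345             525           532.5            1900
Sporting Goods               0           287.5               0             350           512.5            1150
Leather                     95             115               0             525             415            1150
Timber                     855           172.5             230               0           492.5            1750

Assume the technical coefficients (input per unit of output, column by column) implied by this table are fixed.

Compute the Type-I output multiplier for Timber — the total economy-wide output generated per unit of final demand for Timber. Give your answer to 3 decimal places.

m_4 = 3.285

Technical coefficients a_ij = z_ij / X_j:
  a_11 = 95/1900 = 0.05, a_21 = 0/1900 = 0.00, a_31 = 95/1900 = 0.05, a_41 = 855/1900 = 0.45
  a_12 = 402.5/1150 = 0.35, a_22 = 287.5/1150 = 0.25, a_32 = 115/1150 = 0.10, a_42 = 172.5/1150 = 0.15
  a_13 = 345/1150 = 0.30, a_23 = 0/1150 = 0.00, a_33 = 0/1150 = 0.00, a_43 = 230/1150 = 0.20
  a_14 = 525/1750 = 0.30, a_24 = 350/1750 = 0.20, a_34 = 525/1750 = 0.30, a_44 = 0/1750 = 0.00
I − A =
  [   0.95    -0.35    -0.30    -0.30]
  [   0.00     0.75     0.00    -0.20]
  [  -0.05    -0.10     1.00    -0.30]
  [  -0.45    -0.15    -0.20     1.00]
Compute the cofactors C_ij = (−1)^(i+j)·(3×3 minor ij) of I−A; the adjugate is their transpose:
adj(I−A) = Cᵀ =
  [ 0.67100   0.42350   0.27500   0.36850]
  [ 0.09200   0.69950   0.06500   0.18700]
  [ 0.14625   0.19125   0.55125   0.24750]
  [ 0.34500   0.33375   0.24375   0.70125]
det(I−A) = Σ_j (I−A)_1j·C_1j = (0.95)(0.67100) + (-0.35)(0.09200) + (-0.30)(0.14625) + (-0.30)(0.34500) = 0.457875
(I − A)⁻¹ = adj(I−A) / det(I−A) ≈
  [   1.4655     0.9249     0.6006     0.8048]
  [   0.2009     1.5277     0.1420     0.4084]
  [   0.3194     0.4177     1.2039     0.5405]
  [   0.7535     0.7289     0.5324     1.5315]
The output multiplier for sector j is the column-j sum of the Leontief inverse (I − A)⁻¹ = adj(I−A) / det(I−A).
Column 4 of adj(I−A): (0.36850, 0.18700, 0.24750, 0.70125); det(I−A) = 0.457875.
m_4 = (0.36850 + 0.18700 + 0.24750 + 0.70125) / 0.457875 = 1.50425 / 0.457875 ≈ 3.285.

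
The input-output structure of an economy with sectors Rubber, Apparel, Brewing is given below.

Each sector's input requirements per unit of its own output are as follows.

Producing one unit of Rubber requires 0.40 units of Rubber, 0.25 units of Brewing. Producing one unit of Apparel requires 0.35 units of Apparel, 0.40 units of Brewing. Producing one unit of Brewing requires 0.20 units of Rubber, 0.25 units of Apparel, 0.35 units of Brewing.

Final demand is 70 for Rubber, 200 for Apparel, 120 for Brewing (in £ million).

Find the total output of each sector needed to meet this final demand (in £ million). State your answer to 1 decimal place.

I − A =
  [   0.60     0.00    -0.20]
  [   0.00     0.65    -0.25]
  [  -0.25    -0.40     0.65]
Cofactors of I−A, C_ij = (−1)^(i+j)·(minor ij) (rows/columns in the sector order above):
  C_11 = (0.65)(0.65) − (-0.25)(-0.40) = 0.3225
  C_12 = −[(0.00)(0.65) − (-0.25)(-0.25)] = 0.0625
  C_13 = (0.00)(-0.40) − (0.65)(-0.25) = 0.1625
  C_21 = −[(0.00)(0.65) − (-0.20)(-0.40)] = 0.0800
  C_22 = (0.60)(0.65) − (-0.20)(-0.25) = 0.3400
  C_23 = −[(0.60)(-0.40) − (0.00)(-0.25)] = 0.2400
  C_31 = (0.00)(-0.25) − (-0.20)(0.65) = 0.1300
  C_32 = −[(0.60)(-0.25) − (-0.20)(0.00)] = 0.1500
  C_33 = (0.60)(0.65) − (0.00)(0.00) = 0.3900
det(I−A) = Σ_j (I−A)_1j·C_1j = (0.60)(0.3225) + (0.00)(0.0625) + (-0.20)(0.1625) = 0.1610
adj(I−A) = Cᵀ =
  [ 0.3225   0.0800   0.1300]
  [ 0.0625   0.3400   0.1500]
  [ 0.1625   0.2400   0.3900]
(I − A)⁻¹ = adj(I−A) / det(I−A) ≈
  [   2.0031     0.4969     0.8075]
  [   0.3882     2.1118     0.9317]
  [   1.0093     1.4907     2.4224]
x = (I − A)⁻¹ d = adj(I−A)·d / det(I−A), with det(I−A) = 0.1610:
  x_R = (0.3225·70 + 0.0800·200 + 0.1300·120) / 0.1610 = 54.175 / 0.1610 ≈ 336.5
  x_A = (0.0625·70 + 0.3400·200 + 0.1500·120) / 0.1610 = 90.375 / 0.1610 ≈ 561.3
  x_B = (0.1625·70 + 0.2400·200 + 0.3900·120) / 0.1610 = 106.175 / 0.1610 ≈ 659.5

x_R = 336.5, x_A = 561.3, x_B = 659.5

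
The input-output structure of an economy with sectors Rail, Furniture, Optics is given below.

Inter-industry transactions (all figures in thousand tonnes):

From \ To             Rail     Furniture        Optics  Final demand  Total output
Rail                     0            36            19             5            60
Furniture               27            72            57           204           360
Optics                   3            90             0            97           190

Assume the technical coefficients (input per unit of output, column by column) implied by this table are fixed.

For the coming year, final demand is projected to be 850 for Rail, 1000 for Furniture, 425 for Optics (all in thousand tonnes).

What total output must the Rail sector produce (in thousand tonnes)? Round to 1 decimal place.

Technical coefficients a_ij = z_ij / X_j:
  a_11 = 0/60 = 0.00, a_21 = 27/60 = 0.45, a_31 = 3/60 = 0.05
  a_12 = 36/360 = 0.10, a_22 = 72/360 = 0.20, a_32 = 90/360 = 0.25
  a_13 = 19/190 = 0.10, a_23 = 57/190 = 0.30, a_33 = 0/190 = 0.00
I − A =
  [   1.00    -0.10    -0.10]
  [  -0.45     0.80    -0.30]
  [  -0.05    -0.25     1.00]
Cofactors of I−A, C_ij = (−1)^(i+j)·(minor ij) (rows/columns in the sector order above):
  C_11 = (0.80)(1.00) − (-0.30)(-0.25) = 0.7250
  C_12 = −[(-0.45)(1.00) − (-0.30)(-0.05)] = 0.4650
  C_13 = (-0.45)(-0.25) − (0.80)(-0.05) = 0.1525
  C_21 = −[(-0.10)(1.00) − (-0.10)(-0.25)] = 0.1250
  C_22 = (1.00)(1.00) − (-0.10)(-0.05) = 0.9950
  C_23 = −[(1.00)(-0.25) − (-0.10)(-0.05)] = 0.2550
  C_31 = (-0.10)(-0.30) − (-0.10)(0.80) = 0.1100
  C_32 = −[(1.00)(-0.30) − (-0.10)(-0.45)] = 0.3450
  C_33 = (1.00)(0.80) − (-0.10)(-0.45) = 0.7550
det(I−A) = Σ_j (I−A)_1j·C_1j = (1.00)(0.7250) + (-0.10)(0.4650) + (-0.10)(0.1525) = 0.66325
adj(I−A) = Cᵀ =
  [ 0.7250   0.1250   0.1100]
  [ 0.4650   0.9950   0.3450]
  [ 0.1525   0.2550   0.7550]
(I − A)⁻¹ = adj(I−A) / det(I−A) ≈
  [   1.0931     0.1885     0.1658]
  [   0.7011     1.5002     0.5202]
  [   0.2299     0.3845     1.1383]
x = (I − A)⁻¹ d = adj(I−A)·d / det(I−A), with det(I−A) = 0.66325:
  x_1 = (0.7250·850 + 0.1250·1000 + 0.1100·425) / 0.66325 = 788.00 / 0.66325 ≈ 1188.1
  x_2 = (0.4650·850 + 0.9950·1000 + 0.3450·425) / 0.66325 = 1536.875 / 0.66325 ≈ 2317.2
  x_3 = (0.1525·850 + 0.2550·1000 + 0.7550·425) / 0.66325 = 705.50 / 0.66325 ≈ 1063.7

x_1 = 1188.1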